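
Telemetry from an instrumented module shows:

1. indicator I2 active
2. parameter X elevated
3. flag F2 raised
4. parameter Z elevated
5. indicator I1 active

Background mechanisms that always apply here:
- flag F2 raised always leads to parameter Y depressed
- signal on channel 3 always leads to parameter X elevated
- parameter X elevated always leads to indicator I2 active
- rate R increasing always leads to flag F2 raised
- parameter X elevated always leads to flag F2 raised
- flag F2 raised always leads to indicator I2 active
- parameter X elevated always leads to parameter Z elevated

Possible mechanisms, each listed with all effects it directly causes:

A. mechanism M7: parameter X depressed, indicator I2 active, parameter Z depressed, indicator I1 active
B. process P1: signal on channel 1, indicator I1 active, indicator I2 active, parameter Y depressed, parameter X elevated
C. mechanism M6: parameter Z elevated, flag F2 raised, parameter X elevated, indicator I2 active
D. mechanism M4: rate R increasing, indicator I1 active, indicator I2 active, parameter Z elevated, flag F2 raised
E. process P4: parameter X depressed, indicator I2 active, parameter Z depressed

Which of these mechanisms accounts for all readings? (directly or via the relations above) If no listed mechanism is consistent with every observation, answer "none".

For each candidate, compare predicted effects to what was observed:
(A) mechanism M7 — fails on parameter X elevated, flag F2 raised, parameter Z elevated (predicts parameter X depressed, not parameter X elevated; predicts parameter Z depressed, not parameter Z elevated)
(B) process P1 — accounts for every observation (flag F2 raised by parameter X elevated → flag F2 raised)
(C) mechanism M6 — indicator I2 active +; parameter X elevated +; flag F2 raised +; parameter Z elevated +; indicator I1 active -
(D) mechanism M4 — indicator I2 active +; parameter X elevated -; flag F2 raised +; parameter Z elevated +; indicator I1 active +
(E) process P4 — indicator I2 active +; parameter X elevated -; flag F2 raised -; parameter Z elevated -; indicator I1 active -
(B) alone accounts for all the evidence.

B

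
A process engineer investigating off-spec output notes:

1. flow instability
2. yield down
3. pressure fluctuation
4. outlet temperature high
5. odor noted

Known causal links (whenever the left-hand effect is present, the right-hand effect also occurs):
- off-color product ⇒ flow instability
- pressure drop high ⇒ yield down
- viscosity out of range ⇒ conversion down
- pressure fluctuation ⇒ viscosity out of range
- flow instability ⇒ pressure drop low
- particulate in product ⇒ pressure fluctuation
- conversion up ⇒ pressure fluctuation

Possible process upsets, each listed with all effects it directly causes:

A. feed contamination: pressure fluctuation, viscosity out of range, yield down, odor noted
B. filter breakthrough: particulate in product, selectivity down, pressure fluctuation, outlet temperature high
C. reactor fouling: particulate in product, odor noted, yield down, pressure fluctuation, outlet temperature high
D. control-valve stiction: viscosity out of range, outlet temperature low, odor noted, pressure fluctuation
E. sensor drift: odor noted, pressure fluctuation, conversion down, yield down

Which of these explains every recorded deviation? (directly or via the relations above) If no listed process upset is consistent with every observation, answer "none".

none

Testing each hypothesis:
(A) feed contamination — does not account for flow instability, outlet temperature high
(B) filter breakthrough — flow instability -; yield down -; pressure fluctuation +; outlet temperature high +; odor noted -
(C) reactor fouling — flow instability -; yield down +; pressure fluctuation +; outlet temperature high +; odor noted +
(D) control-valve stiction — flow instability -; yield down -; pressure fluctuation +; outlet temperature high -; odor noted +
(E) sensor drift — flow instability -; yield down +; pressure fluctuation +; outlet temperature high -; odor noted +
No candidate is consistent with all observations.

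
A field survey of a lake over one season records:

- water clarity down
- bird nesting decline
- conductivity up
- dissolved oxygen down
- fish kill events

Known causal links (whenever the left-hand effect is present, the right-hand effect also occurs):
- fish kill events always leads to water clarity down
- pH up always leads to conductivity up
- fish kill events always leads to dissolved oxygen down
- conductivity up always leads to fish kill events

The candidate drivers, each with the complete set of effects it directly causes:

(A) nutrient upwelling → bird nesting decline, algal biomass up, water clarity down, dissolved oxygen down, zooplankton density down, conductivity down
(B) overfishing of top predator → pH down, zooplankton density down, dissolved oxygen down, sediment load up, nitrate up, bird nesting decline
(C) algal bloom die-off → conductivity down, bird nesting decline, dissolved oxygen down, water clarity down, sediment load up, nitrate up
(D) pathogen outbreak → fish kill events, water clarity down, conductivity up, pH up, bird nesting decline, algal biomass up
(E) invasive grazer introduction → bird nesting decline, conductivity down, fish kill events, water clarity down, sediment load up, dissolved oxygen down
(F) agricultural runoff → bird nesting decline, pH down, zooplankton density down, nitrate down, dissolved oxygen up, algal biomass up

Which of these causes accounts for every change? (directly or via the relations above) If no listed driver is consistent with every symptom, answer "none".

D

Testing each hypothesis:
(A) nutrient upwelling — fails on conductivity up, fish kill events (predicts conductivity down, not conductivity up)
(B) overfishing of top predator — does not account for water clarity down, conductivity up, fish kill events
(C) algal bloom die-off — fails on conductivity up, fish kill events (predicts conductivity down, not conductivity up)
(D) pathogen outbreak — water clarity down ✓; bird nesting decline ✓; conductivity up ✓; dissolved oxygen down ✓ (via fish kill events → dissolved oxygen down); fish kill events ✓
(E) invasive grazer introduction — water clarity down ✓; bird nesting decline ✓; conductivity up ✗; dissolved oxygen down ✓; fish kill events ✓
(F) agricultural runoff — water clarity down ✗; bird nesting decline ✓; conductivity up ✗; dissolved oxygen down ✗; fish kill events ✗
(D) is the only candidate with no mismatches.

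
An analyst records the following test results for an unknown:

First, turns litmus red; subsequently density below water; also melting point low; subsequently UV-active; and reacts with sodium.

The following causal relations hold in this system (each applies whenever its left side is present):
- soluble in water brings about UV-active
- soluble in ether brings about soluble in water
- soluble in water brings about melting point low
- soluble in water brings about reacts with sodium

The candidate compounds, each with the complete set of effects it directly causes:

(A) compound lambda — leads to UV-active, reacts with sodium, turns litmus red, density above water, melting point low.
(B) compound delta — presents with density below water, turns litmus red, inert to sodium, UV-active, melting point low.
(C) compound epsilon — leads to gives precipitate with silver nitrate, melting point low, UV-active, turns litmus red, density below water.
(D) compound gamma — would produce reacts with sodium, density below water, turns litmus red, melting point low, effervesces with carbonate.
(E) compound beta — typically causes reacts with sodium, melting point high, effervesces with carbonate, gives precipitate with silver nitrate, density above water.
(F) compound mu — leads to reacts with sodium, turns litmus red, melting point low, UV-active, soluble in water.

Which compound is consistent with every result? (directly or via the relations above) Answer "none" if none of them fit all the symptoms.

Per-candidate check:
(A) compound lambda — fails on density below water (predicts density above water, not density below water)
(B) compound delta — turns litmus red yes; density below water yes; melting point low yes; UV-active yes; reacts with sodium NO
(C) compound epsilon — does not account for reacts with sodium
(D) compound gamma — turns litmus red yes; density below water yes; melting point low yes; UV-active NO; reacts with sodium yes
(E) compound beta — turns litmus red NO; density below water NO; melting point low NO; UV-active NO; reacts with sodium yes
(F) compound mu — does not account for density below water
No candidate is consistent with all observations.

none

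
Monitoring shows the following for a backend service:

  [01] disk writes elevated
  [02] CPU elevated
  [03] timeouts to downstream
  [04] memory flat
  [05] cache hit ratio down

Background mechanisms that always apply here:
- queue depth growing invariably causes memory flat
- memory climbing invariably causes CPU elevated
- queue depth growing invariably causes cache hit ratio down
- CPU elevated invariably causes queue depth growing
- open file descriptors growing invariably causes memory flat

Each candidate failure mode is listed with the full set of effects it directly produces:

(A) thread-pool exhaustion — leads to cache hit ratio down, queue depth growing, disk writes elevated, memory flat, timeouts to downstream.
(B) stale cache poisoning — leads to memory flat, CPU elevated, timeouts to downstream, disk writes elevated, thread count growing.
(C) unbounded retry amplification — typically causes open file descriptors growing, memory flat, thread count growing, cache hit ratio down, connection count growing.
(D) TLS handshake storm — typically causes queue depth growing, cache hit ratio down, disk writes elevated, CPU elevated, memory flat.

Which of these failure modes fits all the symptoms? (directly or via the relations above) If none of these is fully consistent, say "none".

Testing each hypothesis:
(A) thread-pool exhaustion — disk writes elevated match; CPU elevated miss; timeouts to downstream match; memory flat match; cache hit ratio down match
(B) stale cache poisoning — disk writes elevated match; CPU elevated match; timeouts to downstream match; memory flat match; cache hit ratio down match (through CPU elevated → queue depth growing → cache hit ratio down)
(C) unbounded retry amplification — does not account for disk writes elevated, CPU elevated, timeouts to downstream
(D) TLS handshake storm — disk writes elevated match; CPU elevated match; timeouts to downstream miss; memory flat match; cache hit ratio down match
(B) alone accounts for all the evidence.

B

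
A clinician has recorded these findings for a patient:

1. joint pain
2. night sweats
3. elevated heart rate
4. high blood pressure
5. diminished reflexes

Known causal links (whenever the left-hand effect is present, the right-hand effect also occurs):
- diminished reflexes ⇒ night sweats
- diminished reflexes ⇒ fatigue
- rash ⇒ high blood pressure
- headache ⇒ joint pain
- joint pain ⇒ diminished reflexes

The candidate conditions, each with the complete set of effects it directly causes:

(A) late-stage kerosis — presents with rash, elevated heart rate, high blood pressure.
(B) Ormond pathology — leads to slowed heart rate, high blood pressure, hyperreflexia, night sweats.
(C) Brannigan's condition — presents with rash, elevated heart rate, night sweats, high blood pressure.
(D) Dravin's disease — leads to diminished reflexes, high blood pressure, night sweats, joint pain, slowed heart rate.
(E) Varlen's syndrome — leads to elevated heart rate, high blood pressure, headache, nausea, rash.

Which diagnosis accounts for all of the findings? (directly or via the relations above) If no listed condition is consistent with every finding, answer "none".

E

Per-candidate check:
(A) late-stage kerosis — does not account for joint pain, night sweats, diminished reflexes
(B) Ormond pathology — fails on joint pain, elevated heart rate, diminished reflexes (predicts slowed heart rate, not elevated heart rate; predicts hyperreflexia, not diminished reflexes)
(C) Brannigan's condition — joint pain NO; night sweats yes; elevated heart rate yes; high blood pressure yes; diminished reflexes NO
(D) Dravin's disease — fails on elevated heart rate (predicts slowed heart rate, not elevated heart rate)
(E) Varlen's syndrome — accounts for every observation (joint pain by headache → joint pain)
(E) alone accounts for all the evidence.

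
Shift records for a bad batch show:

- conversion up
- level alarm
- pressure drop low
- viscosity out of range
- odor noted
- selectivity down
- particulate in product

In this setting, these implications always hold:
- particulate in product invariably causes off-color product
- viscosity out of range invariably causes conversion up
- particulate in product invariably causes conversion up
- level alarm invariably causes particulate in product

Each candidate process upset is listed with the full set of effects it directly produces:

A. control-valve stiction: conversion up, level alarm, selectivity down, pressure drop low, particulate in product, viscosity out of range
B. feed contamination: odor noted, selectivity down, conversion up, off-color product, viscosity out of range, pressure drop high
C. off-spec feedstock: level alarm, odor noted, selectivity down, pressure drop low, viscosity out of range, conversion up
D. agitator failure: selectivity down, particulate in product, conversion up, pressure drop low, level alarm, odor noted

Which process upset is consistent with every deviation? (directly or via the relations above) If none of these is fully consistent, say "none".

C

Per-candidate check:
(A) control-valve stiction — conversion up +; level alarm +; pressure drop low +; viscosity out of range +; odor noted -; selectivity down +; particulate in product +
(B) feed contamination — fails on level alarm, pressure drop low, particulate in product (predicts pressure drop high, not pressure drop low)
(C) off-spec feedstock — conversion up +; level alarm +; pressure drop low +; viscosity out of range +; odor noted +; selectivity down +; particulate in product + (through level alarm → particulate in product)
(D) agitator failure — does not account for viscosity out of range
(C) alone accounts for all the evidence.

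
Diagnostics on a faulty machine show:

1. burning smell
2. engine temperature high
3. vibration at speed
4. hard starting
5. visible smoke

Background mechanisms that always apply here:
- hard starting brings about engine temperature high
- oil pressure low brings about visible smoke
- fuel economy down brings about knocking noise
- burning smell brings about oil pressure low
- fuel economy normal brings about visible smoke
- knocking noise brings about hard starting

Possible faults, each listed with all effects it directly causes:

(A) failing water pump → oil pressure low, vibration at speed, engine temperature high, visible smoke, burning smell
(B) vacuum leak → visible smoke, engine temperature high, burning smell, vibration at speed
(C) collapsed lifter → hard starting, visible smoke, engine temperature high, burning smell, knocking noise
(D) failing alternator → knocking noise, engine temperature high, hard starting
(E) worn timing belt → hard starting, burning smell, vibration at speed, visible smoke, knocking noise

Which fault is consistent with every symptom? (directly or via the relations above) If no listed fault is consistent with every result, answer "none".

Checking each candidate against the observations:
(A) failing water pump — does not account for hard starting
(B) vacuum leak — does not account for hard starting
(C) collapsed lifter — does not account for vibration at speed
(D) failing alternator — burning smell miss; engine temperature high match; vibration at speed miss; hard starting match; visible smoke miss
(E) worn timing belt — accounts for every observation (engine temperature high by hard starting → engine temperature high)
Only (E) is consistent with every observation.

E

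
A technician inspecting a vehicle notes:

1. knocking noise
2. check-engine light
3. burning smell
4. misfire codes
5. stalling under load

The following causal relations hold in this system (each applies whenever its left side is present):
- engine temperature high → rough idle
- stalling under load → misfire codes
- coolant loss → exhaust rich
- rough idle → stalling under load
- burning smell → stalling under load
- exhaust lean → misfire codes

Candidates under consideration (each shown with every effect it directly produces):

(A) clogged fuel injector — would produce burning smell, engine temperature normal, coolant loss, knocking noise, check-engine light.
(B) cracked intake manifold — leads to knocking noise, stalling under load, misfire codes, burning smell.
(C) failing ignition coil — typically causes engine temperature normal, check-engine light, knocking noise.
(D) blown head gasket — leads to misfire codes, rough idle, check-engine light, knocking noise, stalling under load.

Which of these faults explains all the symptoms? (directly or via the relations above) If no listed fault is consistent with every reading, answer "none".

Per-candidate check:
(A) clogged fuel injector — accounts for every observation (misfire codes via burning smell → stalling under load → misfire codes)
(B) cracked intake manifold — knocking noise yes; check-engine light NO; burning smell yes; misfire codes yes; stalling under load yes
(C) failing ignition coil — does not account for burning smell, misfire codes, stalling under load
(D) blown head gasket — knocking noise yes; check-engine light yes; burning smell NO; misfire codes yes; stalling under load yes
(A) is the only candidate with no mismatches.

A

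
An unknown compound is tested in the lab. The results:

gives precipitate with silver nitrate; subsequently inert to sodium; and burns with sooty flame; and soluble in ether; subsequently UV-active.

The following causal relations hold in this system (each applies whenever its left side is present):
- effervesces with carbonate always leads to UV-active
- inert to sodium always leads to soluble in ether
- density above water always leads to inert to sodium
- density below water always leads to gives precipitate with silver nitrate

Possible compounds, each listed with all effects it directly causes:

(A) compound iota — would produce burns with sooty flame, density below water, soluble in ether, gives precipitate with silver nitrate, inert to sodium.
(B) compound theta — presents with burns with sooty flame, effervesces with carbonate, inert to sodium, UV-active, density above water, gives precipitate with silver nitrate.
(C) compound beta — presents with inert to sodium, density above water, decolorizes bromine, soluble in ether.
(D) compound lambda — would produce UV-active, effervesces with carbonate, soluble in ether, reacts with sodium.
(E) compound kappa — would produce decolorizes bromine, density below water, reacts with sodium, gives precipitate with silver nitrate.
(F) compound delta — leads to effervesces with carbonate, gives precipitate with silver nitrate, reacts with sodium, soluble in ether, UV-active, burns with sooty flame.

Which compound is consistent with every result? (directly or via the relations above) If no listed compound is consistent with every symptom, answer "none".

B

Per-candidate check:
(A) compound iota — does not account for UV-active
(B) compound theta — accounts for every observation (soluble in ether by inert to sodium → soluble in ether)
(C) compound beta — does not account for gives precipitate with silver nitrate, burns with sooty flame, UV-active
(D) compound lambda — gives precipitate with silver nitrate ✗; inert to sodium ✗; burns with sooty flame ✗; soluble in ether ✓; UV-active ✓
(E) compound kappa — gives precipitate with silver nitrate ✓; inert to sodium ✗; burns with sooty flame ✗; soluble in ether ✗; UV-active ✗
(F) compound delta — gives precipitate with silver nitrate ✓; inert to sodium ✗; burns with sooty flame ✓; soluble in ether ✓; UV-active ✓
(B) alone accounts for all the evidence.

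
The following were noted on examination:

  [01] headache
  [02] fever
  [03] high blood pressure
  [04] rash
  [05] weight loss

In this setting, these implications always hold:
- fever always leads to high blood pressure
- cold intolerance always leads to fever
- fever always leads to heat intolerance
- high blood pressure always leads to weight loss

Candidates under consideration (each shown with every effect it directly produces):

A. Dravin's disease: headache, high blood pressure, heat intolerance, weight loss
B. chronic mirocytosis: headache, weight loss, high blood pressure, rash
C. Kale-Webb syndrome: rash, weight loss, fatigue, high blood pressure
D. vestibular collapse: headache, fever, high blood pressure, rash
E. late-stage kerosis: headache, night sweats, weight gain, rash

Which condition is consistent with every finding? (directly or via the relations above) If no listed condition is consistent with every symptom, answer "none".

D

For each candidate, compare predicted effects to what was observed:
(A) Dravin's disease — headache +; fever -; high blood pressure +; rash -; weight loss +
(B) chronic mirocytosis — headache +; fever -; high blood pressure +; rash +; weight loss +
(C) Kale-Webb syndrome — does not account for headache, fever
(D) vestibular collapse — accounts for every observation (weight loss through high blood pressure → weight loss)
(E) late-stage kerosis — headache +; fever -; high blood pressure -; rash +; weight loss -
(D) alone accounts for all the evidence.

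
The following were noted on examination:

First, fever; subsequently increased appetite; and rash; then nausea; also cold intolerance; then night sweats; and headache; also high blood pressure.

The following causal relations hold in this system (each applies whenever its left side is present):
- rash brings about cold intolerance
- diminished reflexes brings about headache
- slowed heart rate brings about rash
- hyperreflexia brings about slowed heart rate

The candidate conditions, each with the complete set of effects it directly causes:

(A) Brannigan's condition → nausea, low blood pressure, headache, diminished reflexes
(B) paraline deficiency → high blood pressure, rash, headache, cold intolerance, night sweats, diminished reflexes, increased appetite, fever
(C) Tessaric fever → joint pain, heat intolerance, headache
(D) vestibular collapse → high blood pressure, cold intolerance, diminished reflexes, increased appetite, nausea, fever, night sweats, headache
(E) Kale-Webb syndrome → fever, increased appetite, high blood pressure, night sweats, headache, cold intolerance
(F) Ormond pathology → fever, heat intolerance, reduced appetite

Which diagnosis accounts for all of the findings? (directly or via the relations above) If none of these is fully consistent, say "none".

none

Per-candidate check:
(A) Brannigan's condition — fails on fever, increased appetite, rash, cold intolerance, night sweats, high blood pressure (predicts low blood pressure, not high blood pressure)
(B) paraline deficiency — fever +; increased appetite +; rash +; nausea -; cold intolerance +; night sweats +; headache +; high blood pressure +
(C) Tessaric fever — fever -; increased appetite -; rash -; nausea -; cold intolerance -; night sweats -; headache +; high blood pressure -
(D) vestibular collapse — fever +; increased appetite +; rash -; nausea +; cold intolerance +; night sweats +; headache +; high blood pressure +
(E) Kale-Webb syndrome — fever +; increased appetite +; rash -; nausea -; cold intolerance +; night sweats +; headache +; high blood pressure +
(F) Ormond pathology — fails on increased appetite, rash, nausea, cold intolerance, night sweats, headache, high blood pressure (predicts reduced appetite, not increased appetite; predicts heat intolerance, not cold intolerance)
None of the listed candidates fits everything.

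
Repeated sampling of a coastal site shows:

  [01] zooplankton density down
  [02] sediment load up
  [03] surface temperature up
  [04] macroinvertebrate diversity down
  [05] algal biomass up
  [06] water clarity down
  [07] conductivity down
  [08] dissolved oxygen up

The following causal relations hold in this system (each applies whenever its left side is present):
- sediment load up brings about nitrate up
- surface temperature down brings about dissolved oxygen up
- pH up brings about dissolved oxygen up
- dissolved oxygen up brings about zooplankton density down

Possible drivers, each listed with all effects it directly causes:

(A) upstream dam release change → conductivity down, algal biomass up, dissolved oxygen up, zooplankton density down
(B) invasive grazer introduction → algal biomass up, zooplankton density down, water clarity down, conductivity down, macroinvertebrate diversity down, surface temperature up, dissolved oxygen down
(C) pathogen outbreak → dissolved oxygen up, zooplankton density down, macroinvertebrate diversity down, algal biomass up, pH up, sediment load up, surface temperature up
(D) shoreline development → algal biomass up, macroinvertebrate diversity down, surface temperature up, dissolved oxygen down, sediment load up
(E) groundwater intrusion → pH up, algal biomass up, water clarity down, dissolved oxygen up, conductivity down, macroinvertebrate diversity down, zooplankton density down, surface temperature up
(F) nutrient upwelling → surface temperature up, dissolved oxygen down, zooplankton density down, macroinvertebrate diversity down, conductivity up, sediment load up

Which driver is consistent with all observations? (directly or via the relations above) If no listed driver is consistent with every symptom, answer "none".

none

For each candidate, compare predicted effects to what was observed:
(A) upstream dam release change — zooplankton density down match; sediment load up miss; surface temperature up miss; macroinvertebrate diversity down miss; algal biomass up match; water clarity down miss; conductivity down match; dissolved oxygen up match
(B) invasive grazer introduction — fails on sediment load up, dissolved oxygen up (predicts dissolved oxygen down, not dissolved oxygen up)
(C) pathogen outbreak — does not account for water clarity down, conductivity down
(D) shoreline development — zooplankton density down miss; sediment load up match; surface temperature up match; macroinvertebrate diversity down match; algal biomass up match; water clarity down miss; conductivity down miss; dissolved oxygen up miss
(E) groundwater intrusion — does not account for sediment load up
(F) nutrient upwelling — zooplankton density down match; sediment load up match; surface temperature up match; macroinvertebrate diversity down match; algal biomass up miss; water clarity down miss; conductivity down miss; dissolved oxygen up miss
No candidate is consistent with all observations.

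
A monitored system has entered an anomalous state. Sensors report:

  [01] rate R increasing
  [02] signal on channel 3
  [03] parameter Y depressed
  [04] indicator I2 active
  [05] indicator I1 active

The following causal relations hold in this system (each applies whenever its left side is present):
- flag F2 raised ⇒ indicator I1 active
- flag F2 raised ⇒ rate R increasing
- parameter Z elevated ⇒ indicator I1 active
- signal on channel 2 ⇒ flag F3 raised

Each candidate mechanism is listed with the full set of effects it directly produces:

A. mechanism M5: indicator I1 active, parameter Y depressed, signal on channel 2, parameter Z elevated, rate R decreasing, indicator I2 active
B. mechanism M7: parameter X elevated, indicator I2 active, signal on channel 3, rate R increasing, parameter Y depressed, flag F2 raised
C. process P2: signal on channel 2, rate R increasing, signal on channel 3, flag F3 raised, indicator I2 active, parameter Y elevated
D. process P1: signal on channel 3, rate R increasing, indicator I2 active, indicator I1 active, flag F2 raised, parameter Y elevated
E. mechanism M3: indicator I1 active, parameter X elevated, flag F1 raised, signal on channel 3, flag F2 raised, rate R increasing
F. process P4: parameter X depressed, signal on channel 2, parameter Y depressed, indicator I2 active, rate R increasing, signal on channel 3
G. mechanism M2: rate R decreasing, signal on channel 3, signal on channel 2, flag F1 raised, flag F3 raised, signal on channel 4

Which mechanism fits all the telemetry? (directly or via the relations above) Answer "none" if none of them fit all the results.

Testing each hypothesis:
(A) mechanism M5 — rate R increasing ✗; signal on channel 3 ✗; parameter Y depressed ✓; indicator I2 active ✓; indicator I1 active ✓
(B) mechanism M7 — accounts for every observation (indicator I1 active through flag F2 raised → indicator I1 active)
(C) process P2 — fails on parameter Y depressed, indicator I1 active (predicts parameter Y elevated, not parameter Y depressed)
(D) process P1 — fails on parameter Y depressed (predicts parameter Y elevated, not parameter Y depressed)
(E) mechanism M3 — rate R increasing ✓; signal on channel 3 ✓; parameter Y depressed ✗; indicator I2 active ✗; indicator I1 active ✓
(F) process P4 — rate R increasing ✓; signal on channel 3 ✓; parameter Y depressed ✓; indicator I2 active ✓; indicator I1 active ✗
(G) mechanism M2 — rate R increasing ✗; signal on channel 3 ✓; parameter Y depressed ✗; indicator I2 active ✗; indicator I1 active ✗
(B) alone accounts for all the evidence.

B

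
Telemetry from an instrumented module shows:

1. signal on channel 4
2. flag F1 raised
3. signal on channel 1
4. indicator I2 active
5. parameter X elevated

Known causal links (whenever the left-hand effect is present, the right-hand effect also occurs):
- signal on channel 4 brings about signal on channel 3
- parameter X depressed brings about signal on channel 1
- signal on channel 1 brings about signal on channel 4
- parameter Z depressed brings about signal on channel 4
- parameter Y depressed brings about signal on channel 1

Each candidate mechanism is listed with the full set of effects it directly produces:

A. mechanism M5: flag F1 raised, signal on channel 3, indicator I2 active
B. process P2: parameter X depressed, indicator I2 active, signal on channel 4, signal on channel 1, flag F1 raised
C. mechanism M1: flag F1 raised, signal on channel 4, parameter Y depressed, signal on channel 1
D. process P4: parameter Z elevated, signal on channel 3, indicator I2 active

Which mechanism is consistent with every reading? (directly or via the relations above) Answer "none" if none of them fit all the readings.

none

Checking each candidate against the observations:
(A) mechanism M5 — does not account for signal on channel 4, signal on channel 1, parameter X elevated
(B) process P2 — signal on channel 4 ✓; flag F1 raised ✓; signal on channel 1 ✓; indicator I2 active ✓; parameter X elevated ✗
(C) mechanism M1 — signal on channel 4 ✓; flag F1 raised ✓; signal on channel 1 ✓; indicator I2 active ✗; parameter X elevated ✗
(D) process P4 — signal on channel 4 ✗; flag F1 raised ✗; signal on channel 1 ✗; indicator I2 active ✓; parameter X elevated ✗
None of the listed candidates fits everything.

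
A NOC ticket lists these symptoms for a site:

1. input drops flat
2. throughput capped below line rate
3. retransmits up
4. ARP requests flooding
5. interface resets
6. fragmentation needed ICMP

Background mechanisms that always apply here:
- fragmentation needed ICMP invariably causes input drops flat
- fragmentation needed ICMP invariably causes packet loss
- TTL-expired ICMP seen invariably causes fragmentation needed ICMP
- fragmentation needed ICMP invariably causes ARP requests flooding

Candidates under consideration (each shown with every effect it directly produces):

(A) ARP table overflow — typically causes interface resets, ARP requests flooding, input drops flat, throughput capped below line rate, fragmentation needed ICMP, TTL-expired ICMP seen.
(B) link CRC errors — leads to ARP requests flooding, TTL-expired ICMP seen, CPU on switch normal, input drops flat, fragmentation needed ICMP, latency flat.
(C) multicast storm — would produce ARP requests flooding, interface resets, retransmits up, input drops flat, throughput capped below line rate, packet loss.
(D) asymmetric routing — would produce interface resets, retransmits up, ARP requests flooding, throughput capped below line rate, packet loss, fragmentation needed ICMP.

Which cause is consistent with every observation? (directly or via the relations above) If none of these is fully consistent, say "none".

D

For each candidate, compare predicted effects to what was observed:
(A) ARP table overflow — does not account for retransmits up
(B) link CRC errors — input drops flat match; throughput capped below line rate miss; retransmits up miss; ARP requests flooding match; interface resets miss; fragmentation needed ICMP match
(C) multicast storm — does not account for fragmentation needed ICMP
(D) asymmetric routing — input drops flat match (through fragmentation needed ICMP → input drops flat); throughput capped below line rate match; retransmits up match; ARP requests flooding match; interface resets match; fragmentation needed ICMP match
(D) alone accounts for all the evidence.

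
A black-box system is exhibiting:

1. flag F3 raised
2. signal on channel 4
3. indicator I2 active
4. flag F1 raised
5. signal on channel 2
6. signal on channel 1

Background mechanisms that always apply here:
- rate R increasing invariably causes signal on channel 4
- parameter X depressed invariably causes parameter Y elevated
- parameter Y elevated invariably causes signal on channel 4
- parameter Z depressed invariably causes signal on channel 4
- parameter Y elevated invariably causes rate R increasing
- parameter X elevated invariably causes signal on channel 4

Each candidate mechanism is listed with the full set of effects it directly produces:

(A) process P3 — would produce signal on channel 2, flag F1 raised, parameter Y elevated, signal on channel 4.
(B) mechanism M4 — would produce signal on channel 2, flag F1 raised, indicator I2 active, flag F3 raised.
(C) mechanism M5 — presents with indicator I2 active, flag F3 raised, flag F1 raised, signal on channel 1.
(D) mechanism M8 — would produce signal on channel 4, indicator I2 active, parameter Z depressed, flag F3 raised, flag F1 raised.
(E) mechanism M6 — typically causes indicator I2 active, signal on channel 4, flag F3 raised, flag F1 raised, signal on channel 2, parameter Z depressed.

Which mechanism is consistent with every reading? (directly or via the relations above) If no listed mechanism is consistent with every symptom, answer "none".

Checking each candidate against the observations:
(A) process P3 — does not account for flag F3 raised, indicator I2 active, signal on channel 1
(B) mechanism M4 — flag F3 raised match; signal on channel 4 miss; indicator I2 active match; flag F1 raised match; signal on channel 2 match; signal on channel 1 miss
(C) mechanism M5 — flag F3 raised match; signal on channel 4 miss; indicator I2 active match; flag F1 raised match; signal on channel 2 miss; signal on channel 1 match
(D) mechanism M8 — flag F3 raised match; signal on channel 4 match; indicator I2 active match; flag F1 raised match; signal on channel 2 miss; signal on channel 1 miss
(E) mechanism M6 — flag F3 raised match; signal on channel 4 match; indicator I2 active match; flag F1 raised match; signal on channel 2 match; signal on channel 1 miss
Every candidate fails on at least one observation.

none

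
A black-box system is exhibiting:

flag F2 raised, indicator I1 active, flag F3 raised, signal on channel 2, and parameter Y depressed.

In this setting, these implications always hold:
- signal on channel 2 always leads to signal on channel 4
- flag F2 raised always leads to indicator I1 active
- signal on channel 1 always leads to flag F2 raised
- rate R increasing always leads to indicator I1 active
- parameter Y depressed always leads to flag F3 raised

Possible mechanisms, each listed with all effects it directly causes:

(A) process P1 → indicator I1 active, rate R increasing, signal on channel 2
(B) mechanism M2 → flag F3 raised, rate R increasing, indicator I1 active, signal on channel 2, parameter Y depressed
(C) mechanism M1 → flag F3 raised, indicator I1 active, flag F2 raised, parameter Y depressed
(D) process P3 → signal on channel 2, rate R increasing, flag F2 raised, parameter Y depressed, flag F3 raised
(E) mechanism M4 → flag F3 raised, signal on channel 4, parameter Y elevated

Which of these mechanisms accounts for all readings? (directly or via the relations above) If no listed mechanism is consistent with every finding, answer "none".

D

For each candidate, compare predicted effects to what was observed:
(A) process P1 — does not account for flag F2 raised, flag F3 raised, parameter Y depressed
(B) mechanism M2 — does not account for flag F2 raised
(C) mechanism M1 — does not account for signal on channel 2
(D) process P3 — flag F2 raised yes; indicator I1 active yes (by rate R increasing → indicator I1 active); flag F3 raised yes; signal on channel 2 yes; parameter Y depressed yes
(E) mechanism M4 — fails on flag F2 raised, indicator I1 active, signal on channel 2, parameter Y depressed (predicts parameter Y elevated, not parameter Y depressed)
(D) alone accounts for all the evidence.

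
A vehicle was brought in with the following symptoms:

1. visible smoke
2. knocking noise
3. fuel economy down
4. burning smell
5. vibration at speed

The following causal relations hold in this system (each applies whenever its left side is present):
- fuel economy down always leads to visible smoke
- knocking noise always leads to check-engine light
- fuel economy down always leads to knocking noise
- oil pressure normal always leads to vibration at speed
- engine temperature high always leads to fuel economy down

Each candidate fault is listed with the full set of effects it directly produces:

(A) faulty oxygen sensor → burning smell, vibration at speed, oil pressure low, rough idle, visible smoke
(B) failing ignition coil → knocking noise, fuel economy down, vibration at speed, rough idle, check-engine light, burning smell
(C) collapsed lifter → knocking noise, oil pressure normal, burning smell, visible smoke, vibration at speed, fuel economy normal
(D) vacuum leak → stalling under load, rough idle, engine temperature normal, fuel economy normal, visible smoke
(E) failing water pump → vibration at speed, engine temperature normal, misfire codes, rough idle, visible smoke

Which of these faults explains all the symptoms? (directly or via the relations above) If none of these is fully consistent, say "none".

B

Testing each hypothesis:
(A) faulty oxygen sensor — does not account for knocking noise, fuel economy down
(B) failing ignition coil — accounts for every observation (visible smoke by fuel economy down → visible smoke)
(C) collapsed lifter — fails on fuel economy down (predicts fuel economy normal, not fuel economy down)
(D) vacuum leak — fails on knocking noise, fuel economy down, burning smell, vibration at speed (predicts fuel economy normal, not fuel economy down)
(E) failing water pump — visible smoke ✓; knocking noise ✗; fuel economy down ✗; burning smell ✗; vibration at speed ✓
Only (B) is consistent with every observation.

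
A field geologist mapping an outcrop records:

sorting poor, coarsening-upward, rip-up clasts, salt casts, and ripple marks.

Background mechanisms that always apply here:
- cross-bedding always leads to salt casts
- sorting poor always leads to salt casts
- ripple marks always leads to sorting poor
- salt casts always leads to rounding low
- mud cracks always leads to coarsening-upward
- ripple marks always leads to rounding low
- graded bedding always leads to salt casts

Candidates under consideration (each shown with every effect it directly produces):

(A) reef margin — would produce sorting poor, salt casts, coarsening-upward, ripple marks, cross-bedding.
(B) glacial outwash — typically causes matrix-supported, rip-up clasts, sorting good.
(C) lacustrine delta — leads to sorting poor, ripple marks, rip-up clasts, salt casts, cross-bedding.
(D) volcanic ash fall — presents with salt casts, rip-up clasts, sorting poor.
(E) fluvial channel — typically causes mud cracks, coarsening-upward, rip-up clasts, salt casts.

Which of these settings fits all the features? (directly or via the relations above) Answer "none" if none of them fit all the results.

For each candidate, compare predicted effects to what was observed:
(A) reef margin — sorting poor ✓; coarsening-upward ✓; rip-up clasts ✗; salt casts ✓; ripple marks ✓
(B) glacial outwash — fails on sorting poor, coarsening-upward, salt casts, ripple marks (predicts sorting good, not sorting poor)
(C) lacustrine delta — does not account for coarsening-upward
(D) volcanic ash fall — does not account for coarsening-upward, ripple marks
(E) fluvial channel — does not account for sorting poor, ripple marks
Every candidate fails on at least one observation.

none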